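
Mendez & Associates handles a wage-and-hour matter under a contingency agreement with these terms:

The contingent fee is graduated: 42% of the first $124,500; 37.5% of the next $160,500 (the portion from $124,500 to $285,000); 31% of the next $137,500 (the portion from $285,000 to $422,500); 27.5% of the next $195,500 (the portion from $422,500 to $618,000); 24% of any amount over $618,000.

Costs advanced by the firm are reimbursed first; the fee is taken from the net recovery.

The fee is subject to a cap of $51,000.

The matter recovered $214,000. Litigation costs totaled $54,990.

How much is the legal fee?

Fee base (net of costs): $214,000 − $54,990 = $159,010
First $124,500 at 42% = $52,290.00
Remaining $34,510 at 37.5% = $12,941.25
Fee: $52,290.00 + $12,941.25 = $65,231.25
$65,231.25 exceeds the $51,000 cap, so the fee is capped at $51,000.00.

$51,000.00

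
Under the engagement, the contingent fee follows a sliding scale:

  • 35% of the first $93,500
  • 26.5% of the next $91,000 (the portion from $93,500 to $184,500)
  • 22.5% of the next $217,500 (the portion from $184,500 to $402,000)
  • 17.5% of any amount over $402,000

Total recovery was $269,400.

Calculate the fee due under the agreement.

First $93,500 at 35% = $32,725.00
Next $91,000 at 26.5% = $24,115.00
Remaining $84,900 at 22.5% = $19,102.50
Fee: $32,725.00 + $24,115.00 + $19,102.50 = $75,942.50

$75,942.50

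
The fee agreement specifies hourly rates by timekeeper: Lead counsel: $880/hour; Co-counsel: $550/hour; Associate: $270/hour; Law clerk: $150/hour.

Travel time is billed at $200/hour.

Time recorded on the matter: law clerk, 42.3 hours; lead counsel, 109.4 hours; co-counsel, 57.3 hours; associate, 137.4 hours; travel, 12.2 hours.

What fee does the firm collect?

Lead counsel: 109.4 × $880 = $96,272.00
Co-counsel: 57.3 × $550 = $31,515.00
Associate: 137.4 × $270 = $37,098.00
Law clerk: 42.3 × $150 = $6,345.00
Subtotal: $96,272.00 + $31,515.00 + $37,098.00 + $6,345.00 = $171,230.00
Travel: 12.2 × $200 = $2,440.00
Total: $171,230.00 + $2,440.00 = $173,670.00

$173,670.00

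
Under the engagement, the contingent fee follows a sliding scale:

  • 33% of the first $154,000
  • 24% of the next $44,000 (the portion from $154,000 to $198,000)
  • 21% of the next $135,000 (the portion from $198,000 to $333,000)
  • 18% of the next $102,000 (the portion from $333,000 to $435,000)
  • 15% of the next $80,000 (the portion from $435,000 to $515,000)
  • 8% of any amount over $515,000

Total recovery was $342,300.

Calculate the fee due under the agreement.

First $154,000 at 33% = $50,820.00
Next $44,000 at 24% = $10,560.00
Next $135,000 at 21% = $28,350.00
Remaining $9,300 at 18% = $1,674.00
Fee: $50,820.00 + $10,560.00 + $28,350.00 + $1,674.00 = $91,404.00

$91,404.00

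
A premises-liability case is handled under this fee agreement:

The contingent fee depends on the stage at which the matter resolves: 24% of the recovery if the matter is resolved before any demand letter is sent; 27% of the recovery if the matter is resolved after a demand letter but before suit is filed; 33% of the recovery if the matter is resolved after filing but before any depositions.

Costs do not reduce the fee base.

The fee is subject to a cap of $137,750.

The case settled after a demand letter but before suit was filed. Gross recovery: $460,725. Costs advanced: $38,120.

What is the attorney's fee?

$124,395.75

Fee base is the gross recovery, $460,725; costs are reimbursed separately.
The matter settled after a demand letter but before suit was filed, so the 27% rate applies.
$460,725 × 27% = $124,395.75
$124,395.75 is under the $137,750 cap.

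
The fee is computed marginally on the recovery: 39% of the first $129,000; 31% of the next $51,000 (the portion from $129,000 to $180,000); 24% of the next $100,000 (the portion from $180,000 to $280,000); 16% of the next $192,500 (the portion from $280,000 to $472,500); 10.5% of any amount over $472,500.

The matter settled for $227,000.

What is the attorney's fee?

First $129,000 at 39% = $50,310.00
Next $51,000 at 31% = $15,810.00
Remaining $47,000 at 24% = $11,280.00
Fee: $50,310.00 + $15,810.00 + $11,280.00 = $77,400.00

$77,400.00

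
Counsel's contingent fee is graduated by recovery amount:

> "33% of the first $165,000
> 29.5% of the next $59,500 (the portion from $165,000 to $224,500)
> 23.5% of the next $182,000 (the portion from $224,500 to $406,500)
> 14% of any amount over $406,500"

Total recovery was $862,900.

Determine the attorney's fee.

First $165,000 at 33% = $54,450.00
Next $59,500 at 29.5% = $17,552.50
Next $182,000 at 23.5% = $42,770.00
Remaining $456,400 at 14% = $63,896.00
Fee: $54,450.00 + $17,552.50 + $42,770.00 + $63,896.00 = $178,668.50

$178,668.50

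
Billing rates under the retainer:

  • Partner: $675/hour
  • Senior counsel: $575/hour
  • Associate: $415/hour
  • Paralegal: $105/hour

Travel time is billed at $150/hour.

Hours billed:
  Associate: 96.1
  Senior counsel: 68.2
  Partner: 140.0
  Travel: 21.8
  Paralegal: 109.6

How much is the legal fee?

$188,374.50

Partner: 140.0 × $675 = $94,500.00
Senior counsel: 68.2 × $575 = $39,215.00
Associate: 96.1 × $415 = $39,881.50
Paralegal: 109.6 × $105 = $11,508.00
Subtotal: $94,500.00 + $39,215.00 + $39,881.50 + $11,508.00 = $185,104.50
Travel: 21.8 × $150 = $3,270.00
Total: $185,104.50 + $3,270.00 = $188,374.50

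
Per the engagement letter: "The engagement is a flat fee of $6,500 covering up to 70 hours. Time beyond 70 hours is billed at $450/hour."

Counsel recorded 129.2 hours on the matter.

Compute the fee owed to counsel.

$33,140.00

Flat fee: $6,500.00
Excess hours: 129.2 − 70 = 59.2
Overrun: 59.2 × $450 = $26,640.00
Total: $6,500.00 + $26,640.00 = $33,140.00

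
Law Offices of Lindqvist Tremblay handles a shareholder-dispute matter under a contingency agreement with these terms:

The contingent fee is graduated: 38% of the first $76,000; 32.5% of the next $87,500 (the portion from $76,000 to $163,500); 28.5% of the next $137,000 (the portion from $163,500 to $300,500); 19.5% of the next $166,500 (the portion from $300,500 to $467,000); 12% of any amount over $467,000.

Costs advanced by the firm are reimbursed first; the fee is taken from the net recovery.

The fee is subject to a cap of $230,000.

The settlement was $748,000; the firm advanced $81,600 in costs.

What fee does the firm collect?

$152,758.00

Fee base (net of costs): $748,000 − $81,600 = $666,400
First $76,000 at 38% = $28,880.00
Next $87,500 at 32.5% = $28,437.50
Next $137,000 at 28.5% = $39,045.00
Next $166,500 at 19.5% = $32,467.50
Remaining $199,400 at 12% = $23,928.00
Fee: $28,880.00 + $28,437.50 + $39,045.00 + $32,467.50 + $23,928.00 = $152,758.00
$152,758.00 is under the $230,000 cap.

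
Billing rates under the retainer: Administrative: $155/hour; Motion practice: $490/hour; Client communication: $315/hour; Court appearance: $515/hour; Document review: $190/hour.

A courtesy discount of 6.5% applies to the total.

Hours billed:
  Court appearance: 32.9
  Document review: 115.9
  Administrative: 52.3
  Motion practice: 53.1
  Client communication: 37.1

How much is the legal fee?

Administrative: 52.3 × $155 = $8,106.50
Motion practice: 53.1 × $490 = $26,019.00
Client communication: 37.1 × $315 = $11,686.50
Court appearance: 32.9 × $515 = $16,943.50
Document review: 115.9 × $190 = $22,021.00
Subtotal: $84,776.50
Less 6.5% discount: −$5,510.47
Total: $84,776.50 − $5,510.47 = $79,266.03

$79,266.03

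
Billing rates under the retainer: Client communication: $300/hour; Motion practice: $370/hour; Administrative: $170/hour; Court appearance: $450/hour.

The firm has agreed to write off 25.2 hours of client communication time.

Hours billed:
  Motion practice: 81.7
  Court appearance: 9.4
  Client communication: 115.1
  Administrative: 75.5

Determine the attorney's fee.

$74,264.00

Client communication: 115.1 × $300 = $34,530.00
Motion practice: 81.7 × $370 = $30,229.00
Administrative: 75.5 × $170 = $12,835.00
Court appearance: 9.4 × $450 = $4,230.00
Subtotal: $81,824.00
Write-off: 25.2 × $300 = $7,560.00
Total: $81,824.00 − $7,560.00 = $74,264.00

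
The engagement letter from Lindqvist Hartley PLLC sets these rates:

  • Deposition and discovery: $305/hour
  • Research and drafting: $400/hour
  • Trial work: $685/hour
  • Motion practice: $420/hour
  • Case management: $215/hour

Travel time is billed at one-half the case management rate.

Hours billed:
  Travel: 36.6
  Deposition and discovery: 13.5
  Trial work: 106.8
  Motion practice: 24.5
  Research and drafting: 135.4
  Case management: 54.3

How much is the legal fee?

$157,334.50

Deposition and discovery: 13.5 × $305 = $4,117.50
Research and drafting: 135.4 × $400 = $54,160.00
Trial work: 106.8 × $685 = $73,158.00
Motion practice: 24.5 × $420 = $10,290.00
Case management: 54.3 × $215 = $11,674.50
Subtotal: $4,117.50 + $54,160.00 + $73,158.00 + $10,290.00 + $11,674.50 = $153,400.00
Travel: 36.6 × ($215 ÷ 2) = 36.6 × $107.50 = $3,934.50
Total: $153,400.00 + $3,934.50 = $157,334.50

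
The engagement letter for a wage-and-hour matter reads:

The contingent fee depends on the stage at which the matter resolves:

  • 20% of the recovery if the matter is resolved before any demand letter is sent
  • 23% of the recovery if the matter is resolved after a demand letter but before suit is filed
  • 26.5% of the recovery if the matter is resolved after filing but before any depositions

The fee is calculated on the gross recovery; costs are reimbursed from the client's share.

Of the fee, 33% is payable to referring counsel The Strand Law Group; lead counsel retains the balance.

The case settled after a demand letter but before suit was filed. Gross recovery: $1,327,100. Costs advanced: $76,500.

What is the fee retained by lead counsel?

$204,506.11

Fee base is the gross recovery, $1,327,100; costs are reimbursed separately.
The matter settled after a demand letter but before suit was filed, so the 23% rate applies.
$1,327,100 × 23% = $305,233.00
Referral share: 33% of $305,233.00 = $100,726.89; lead counsel retains $305,233.00 − $100,726.89 = $204,506.11.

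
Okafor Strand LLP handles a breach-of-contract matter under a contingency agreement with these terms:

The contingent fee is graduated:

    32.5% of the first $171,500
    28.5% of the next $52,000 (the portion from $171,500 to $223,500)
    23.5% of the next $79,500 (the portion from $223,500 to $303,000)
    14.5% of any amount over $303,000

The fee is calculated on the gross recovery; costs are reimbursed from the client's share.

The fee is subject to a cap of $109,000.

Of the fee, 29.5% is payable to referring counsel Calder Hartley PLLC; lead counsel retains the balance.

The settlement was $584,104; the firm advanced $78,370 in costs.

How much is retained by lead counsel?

$76,845.00

Fee base is the gross recovery, $584,104; costs are reimbursed separately.
First $171,500 at 32.5% = $55,737.50
Next $52,000 at 28.5% = $14,820.00
Next $79,500 at 23.5% = $18,682.50
Remaining $281,104 at 14.5% = $40,760.08
Fee: $55,737.50 + $14,820.00 + $18,682.50 + $40,760.08 = $130,000.08
$130,000.08 exceeds the $109,000 cap, so the fee is capped at $109,000.00.
Referral share: 29.5% of $109,000.00 = $32,155.00; lead counsel retains $109,000.00 − $32,155.00 = $76,845.00.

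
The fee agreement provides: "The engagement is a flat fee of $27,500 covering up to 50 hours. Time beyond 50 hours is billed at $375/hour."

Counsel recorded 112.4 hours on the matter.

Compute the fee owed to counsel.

Flat fee: $27,500.00
Excess hours: 112.4 − 50 = 62.4
Overrun: 62.4 × $375 = $23,400.00
Total: $27,500.00 + $23,400.00 = $50,900.00

$50,900.00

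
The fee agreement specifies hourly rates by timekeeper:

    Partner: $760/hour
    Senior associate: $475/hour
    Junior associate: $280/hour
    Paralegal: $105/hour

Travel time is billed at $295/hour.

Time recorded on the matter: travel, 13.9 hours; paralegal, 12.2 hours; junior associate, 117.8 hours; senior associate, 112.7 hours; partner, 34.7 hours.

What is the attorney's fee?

Partner: 34.7 × $760 = $26,372.00
Senior associate: 112.7 × $475 = $53,532.50
Junior associate: 117.8 × $280 = $32,984.00
Paralegal: 12.2 × $105 = $1,281.00
Subtotal: $26,372.00 + $53,532.50 + $32,984.00 + $1,281.00 = $114,169.50
Travel: 13.9 × $295 = $4,100.50
Total: $114,169.50 + $4,100.50 = $118,270.00

$118,270.00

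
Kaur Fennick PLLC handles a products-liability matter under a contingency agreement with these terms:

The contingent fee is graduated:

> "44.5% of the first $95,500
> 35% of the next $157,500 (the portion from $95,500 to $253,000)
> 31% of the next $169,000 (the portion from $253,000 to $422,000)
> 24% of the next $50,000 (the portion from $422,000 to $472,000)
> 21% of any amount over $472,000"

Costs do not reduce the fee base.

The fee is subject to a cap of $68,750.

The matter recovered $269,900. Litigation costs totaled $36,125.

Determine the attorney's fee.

Fee base is the gross recovery, $269,900; costs are reimbursed separately.
First $95,500 at 44.5% = $42,497.50
Next $157,500 at 35% = $55,125.00
Remaining $16,900 at 31% = $5,239.00
Fee: $42,497.50 + $55,125.00 + $5,239.00 = $102,861.50
$102,861.50 exceeds the $68,750 cap, so the fee is capped at $68,750.00.

$68,750.00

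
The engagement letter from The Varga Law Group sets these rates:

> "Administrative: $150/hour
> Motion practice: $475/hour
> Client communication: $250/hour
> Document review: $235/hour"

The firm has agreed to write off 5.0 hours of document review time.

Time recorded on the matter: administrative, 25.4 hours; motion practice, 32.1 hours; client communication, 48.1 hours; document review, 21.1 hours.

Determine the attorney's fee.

$34,866.00

Administrative: 25.4 × $150 = $3,810.00
Motion practice: 32.1 × $475 = $15,247.50
Client communication: 48.1 × $250 = $12,025.00
Document review: 21.1 × $235 = $4,958.50
Subtotal: $36,041.00
Write-off: 5.0 × $235 = $1,175.00
Total: $36,041.00 − $1,175.00 = $34,866.00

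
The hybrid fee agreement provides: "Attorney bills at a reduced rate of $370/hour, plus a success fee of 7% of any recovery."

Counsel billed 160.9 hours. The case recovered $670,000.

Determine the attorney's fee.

Hourly: 160.9 × $370 = $59,533.00
Success fee: 7% of $670,000 = $46,900.00
Total: $59,533.00 + $46,900.00 = $106,433.00

$106,433.00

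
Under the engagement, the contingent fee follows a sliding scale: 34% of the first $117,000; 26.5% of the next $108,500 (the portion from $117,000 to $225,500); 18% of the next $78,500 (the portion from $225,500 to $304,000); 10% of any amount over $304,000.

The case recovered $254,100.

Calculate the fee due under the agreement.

$73,680.50

First $117,000 at 34% = $39,780.00
Next $108,500 at 26.5% = $28,752.50
Remaining $28,600 at 18% = $5,148.00
Fee: $39,780.00 + $28,752.50 + $5,148.00 = $73,680.50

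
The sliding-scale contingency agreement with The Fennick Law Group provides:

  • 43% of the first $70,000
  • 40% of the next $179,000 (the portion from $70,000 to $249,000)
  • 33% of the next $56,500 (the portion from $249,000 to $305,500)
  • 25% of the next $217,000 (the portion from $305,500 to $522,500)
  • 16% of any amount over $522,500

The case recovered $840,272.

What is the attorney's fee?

$225,438.52

First $70,000 at 43% = $30,100.00
Next $179,000 at 40% = $71,600.00
Next $56,500 at 33% = $18,645.00
Next $217,000 at 25% = $54,250.00
Remaining $317,772 at 16% = $50,843.52
Fee: $30,100.00 + $71,600.00 + $18,645.00 + $54,250.00 + $50,843.52 = $225,438.52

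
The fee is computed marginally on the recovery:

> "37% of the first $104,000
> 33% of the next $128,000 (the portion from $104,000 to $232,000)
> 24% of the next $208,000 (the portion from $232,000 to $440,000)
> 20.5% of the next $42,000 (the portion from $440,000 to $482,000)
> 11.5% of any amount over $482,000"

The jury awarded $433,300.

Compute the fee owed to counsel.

$129,032.00

First $104,000 at 37% = $38,480.00
Next $128,000 at 33% = $42,240.00
Remaining $201,300 at 24% = $48,312.00
Fee: $38,480.00 + $42,240.00 + $48,312.00 = $129,032.00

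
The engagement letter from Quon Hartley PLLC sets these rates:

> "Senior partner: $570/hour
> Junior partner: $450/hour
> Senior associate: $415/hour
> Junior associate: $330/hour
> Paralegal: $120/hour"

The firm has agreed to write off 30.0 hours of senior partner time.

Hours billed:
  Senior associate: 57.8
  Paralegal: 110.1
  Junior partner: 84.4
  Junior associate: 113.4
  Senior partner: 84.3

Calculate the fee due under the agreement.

$143,552.00

Senior partner: 84.3 × $570 = $48,051.00
Junior partner: 84.4 × $450 = $37,980.00
Senior associate: 57.8 × $415 = $23,987.00
Junior associate: 113.4 × $330 = $37,422.00
Paralegal: 110.1 × $120 = $13,212.00
Subtotal: $160,652.00
Write-off: 30.0 × $570 = $17,100.00
Total: $160,652.00 − $17,100.00 = $143,552.00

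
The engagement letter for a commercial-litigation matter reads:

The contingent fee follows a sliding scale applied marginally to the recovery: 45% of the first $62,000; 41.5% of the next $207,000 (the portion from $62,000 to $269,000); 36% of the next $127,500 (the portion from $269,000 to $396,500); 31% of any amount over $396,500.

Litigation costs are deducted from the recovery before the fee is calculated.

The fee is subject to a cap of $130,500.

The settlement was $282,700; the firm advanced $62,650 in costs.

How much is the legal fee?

Fee base (net of costs): $282,700 − $62,650 = $220,050
First $62,000 at 45% = $27,900.00
Remaining $158,050 at 41.5% = $65,590.75
Fee: $27,900.00 + $65,590.75 = $93,490.75
$93,490.75 is under the $130,500 cap.

$93,490.75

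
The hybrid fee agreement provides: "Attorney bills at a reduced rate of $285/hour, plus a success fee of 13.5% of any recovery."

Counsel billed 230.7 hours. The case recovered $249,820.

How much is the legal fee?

Hourly: 230.7 × $285 = $65,749.50
Success fee: 13.5% of $249,820 = $33,725.70
Total: $65,749.50 + $33,725.70 = $99,475.20

$99,475.20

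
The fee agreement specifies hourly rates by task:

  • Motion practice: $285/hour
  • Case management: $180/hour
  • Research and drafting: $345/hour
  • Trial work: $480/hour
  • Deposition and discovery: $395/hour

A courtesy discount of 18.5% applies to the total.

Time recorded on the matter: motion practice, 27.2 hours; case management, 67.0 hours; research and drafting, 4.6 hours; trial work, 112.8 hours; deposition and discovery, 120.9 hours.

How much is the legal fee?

Motion practice: 27.2 × $285 = $7,752.00
Case management: 67.0 × $180 = $12,060.00
Research and drafting: 4.6 × $345 = $1,587.00
Trial work: 112.8 × $480 = $54,144.00
Deposition and discovery: 120.9 × $395 = $47,755.50
Subtotal: $123,298.50
Less 18.5% discount: −$22,810.22
Total: $123,298.50 − $22,810.22 = $100,488.28

$100,488.28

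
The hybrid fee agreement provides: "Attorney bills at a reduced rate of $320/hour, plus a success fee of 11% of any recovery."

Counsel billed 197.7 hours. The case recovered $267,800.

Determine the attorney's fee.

$92,722.00

Hourly: 197.7 × $320 = $63,264.00
Success fee: 11% of $267,800 = $29,458.00
Total: $63,264.00 + $29,458.00 = $92,722.00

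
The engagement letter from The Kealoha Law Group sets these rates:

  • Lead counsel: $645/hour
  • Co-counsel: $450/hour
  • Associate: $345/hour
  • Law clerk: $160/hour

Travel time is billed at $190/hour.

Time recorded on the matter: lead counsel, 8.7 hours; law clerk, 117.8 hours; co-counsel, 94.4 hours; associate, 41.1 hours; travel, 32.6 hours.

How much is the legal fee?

Lead counsel: 8.7 × $645 = $5,611.50
Co-counsel: 94.4 × $450 = $42,480.00
Associate: 41.1 × $345 = $14,179.50
Law clerk: 117.8 × $160 = $18,848.00
Subtotal: $5,611.50 + $42,480.00 + $14,179.50 + $18,848.00 = $81,119.00
Travel: 32.6 × $190 = $6,194.00
Total: $81,119.00 + $6,194.00 = $87,313.00

$87,313.00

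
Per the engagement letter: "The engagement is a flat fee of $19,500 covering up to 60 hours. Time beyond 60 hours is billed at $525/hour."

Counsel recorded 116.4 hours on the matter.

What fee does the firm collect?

Flat fee: $19,500.00
Excess hours: 116.4 − 60 = 56.4
Overrun: 56.4 × $525 = $29,610.00
Total: $19,500.00 + $29,610.00 = $49,110.00

$49,110.00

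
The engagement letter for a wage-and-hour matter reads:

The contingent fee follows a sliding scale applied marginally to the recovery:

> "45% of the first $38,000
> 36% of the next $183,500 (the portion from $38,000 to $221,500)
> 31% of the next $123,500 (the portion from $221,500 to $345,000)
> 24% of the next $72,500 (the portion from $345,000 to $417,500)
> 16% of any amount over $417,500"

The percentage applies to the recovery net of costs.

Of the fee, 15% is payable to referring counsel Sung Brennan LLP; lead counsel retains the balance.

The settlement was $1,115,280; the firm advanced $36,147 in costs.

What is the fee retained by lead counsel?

$208,000.34

Fee base (net of costs): $1,115,280 − $36,147 = $1,079,133
First $38,000 at 45% = $17,100.00
Next $183,500 at 36% = $66,060.00
Next $123,500 at 31% = $38,285.00
Next $72,500 at 24% = $17,400.00
Remaining $661,633 at 16% = $105,861.28
Fee: $17,100.00 + $66,060.00 + $38,285.00 + $17,400.00 + $105,861.28 = $244,706.28
Referral share: 15% of $244,706.28 = $36,705.94; lead counsel retains $244,706.28 − $36,705.94 = $208,000.34.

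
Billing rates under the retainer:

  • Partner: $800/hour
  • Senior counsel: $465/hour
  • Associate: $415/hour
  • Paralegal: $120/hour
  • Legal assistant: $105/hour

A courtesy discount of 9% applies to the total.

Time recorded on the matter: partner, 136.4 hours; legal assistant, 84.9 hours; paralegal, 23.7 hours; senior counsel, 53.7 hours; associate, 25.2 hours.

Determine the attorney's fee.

$142,239.37

Partner: 136.4 × $800 = $109,120.00
Senior counsel: 53.7 × $465 = $24,970.50
Associate: 25.2 × $415 = $10,458.00
Paralegal: 23.7 × $120 = $2,844.00
Legal assistant: 84.9 × $105 = $8,914.50
Subtotal: $156,307.00
Less 9% discount: −$14,067.63
Total: $156,307.00 − $14,067.63 = $142,239.37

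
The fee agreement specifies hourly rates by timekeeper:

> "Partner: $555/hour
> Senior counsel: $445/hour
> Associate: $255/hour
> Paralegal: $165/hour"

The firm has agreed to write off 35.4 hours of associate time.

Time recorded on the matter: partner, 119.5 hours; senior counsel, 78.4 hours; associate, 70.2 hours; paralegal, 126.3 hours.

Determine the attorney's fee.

$130,924.00

Partner: 119.5 × $555 = $66,322.50
Senior counsel: 78.4 × $445 = $34,888.00
Associate: 70.2 × $255 = $17,901.00
Paralegal: 126.3 × $165 = $20,839.50
Subtotal: $139,951.00
Write-off: 35.4 × $255 = $9,027.00
Total: $139,951.00 − $9,027.00 = $130,924.00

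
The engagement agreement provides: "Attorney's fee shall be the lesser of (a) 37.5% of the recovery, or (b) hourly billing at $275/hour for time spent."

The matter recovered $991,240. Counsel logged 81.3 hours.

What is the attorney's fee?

(a) 37.5% of $991,240 = $371,715.00
(b) 81.3 × $275 = $22,357.50
The lesser is (b): $22,357.50.

$22,357.50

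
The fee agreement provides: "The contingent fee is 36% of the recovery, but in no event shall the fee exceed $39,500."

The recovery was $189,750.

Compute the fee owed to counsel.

$39,500.00

36% of $189,750 = $68,310.00
That exceeds the $39,500 cap, so the fee is capped at $39,500.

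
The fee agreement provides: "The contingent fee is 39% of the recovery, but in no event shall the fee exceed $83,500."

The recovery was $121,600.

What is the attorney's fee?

39% of $121,600 = $47,424.00
That is under the $83,500 cap.

$47,424.00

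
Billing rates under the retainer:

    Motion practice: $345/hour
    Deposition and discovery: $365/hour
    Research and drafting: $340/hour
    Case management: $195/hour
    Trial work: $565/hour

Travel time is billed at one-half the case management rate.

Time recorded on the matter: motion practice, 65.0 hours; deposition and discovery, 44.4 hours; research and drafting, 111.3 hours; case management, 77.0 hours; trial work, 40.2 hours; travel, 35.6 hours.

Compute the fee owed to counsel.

Motion practice: 65.0 × $345 = $22,425.00
Deposition and discovery: 44.4 × $365 = $16,206.00
Research and drafting: 111.3 × $340 = $37,842.00
Case management: 77.0 × $195 = $15,015.00
Trial work: 40.2 × $565 = $22,713.00
Subtotal: $22,425.00 + $16,206.00 + $37,842.00 + $15,015.00 + $22,713.00 = $114,201.00
Travel: 35.6 × ($195 ÷ 2) = 35.6 × $97.50 = $3,471.00
Total: $114,201.00 + $3,471.00 = $117,672.00

$117,672.00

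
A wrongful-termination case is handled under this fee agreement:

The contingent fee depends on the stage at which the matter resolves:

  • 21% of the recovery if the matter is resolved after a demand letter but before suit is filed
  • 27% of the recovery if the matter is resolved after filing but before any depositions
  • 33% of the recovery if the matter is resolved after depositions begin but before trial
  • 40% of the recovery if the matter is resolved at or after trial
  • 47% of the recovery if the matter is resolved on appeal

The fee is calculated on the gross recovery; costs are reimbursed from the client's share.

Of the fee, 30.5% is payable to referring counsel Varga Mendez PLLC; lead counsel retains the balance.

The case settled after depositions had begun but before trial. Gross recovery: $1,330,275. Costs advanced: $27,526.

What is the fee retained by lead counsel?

Fee base is the gross recovery, $1,330,275; costs are reimbursed separately.
The matter settled after depositions had begun but before trial, so the 33% rate applies.
$1,330,275 × 33% = $438,990.75
Referral share: 30.5% of $438,990.75 = $133,892.18; lead counsel retains $438,990.75 − $133,892.18 = $305,098.57.

$305,098.57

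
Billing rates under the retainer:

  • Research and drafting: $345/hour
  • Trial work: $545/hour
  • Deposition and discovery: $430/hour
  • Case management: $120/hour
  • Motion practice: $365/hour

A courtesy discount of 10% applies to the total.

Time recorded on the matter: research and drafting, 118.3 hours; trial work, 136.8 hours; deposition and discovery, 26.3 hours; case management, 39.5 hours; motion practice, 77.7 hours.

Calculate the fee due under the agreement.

$143,801.10

Research and drafting: 118.3 × $345 = $40,813.50
Trial work: 136.8 × $545 = $74,556.00
Deposition and discovery: 26.3 × $430 = $11,309.00
Case management: 39.5 × $120 = $4,740.00
Motion practice: 77.7 × $365 = $28,360.50
Subtotal: $159,779.00
Less 10% discount: −$15,977.90
Total: $159,779.00 − $15,977.90 = $143,801.10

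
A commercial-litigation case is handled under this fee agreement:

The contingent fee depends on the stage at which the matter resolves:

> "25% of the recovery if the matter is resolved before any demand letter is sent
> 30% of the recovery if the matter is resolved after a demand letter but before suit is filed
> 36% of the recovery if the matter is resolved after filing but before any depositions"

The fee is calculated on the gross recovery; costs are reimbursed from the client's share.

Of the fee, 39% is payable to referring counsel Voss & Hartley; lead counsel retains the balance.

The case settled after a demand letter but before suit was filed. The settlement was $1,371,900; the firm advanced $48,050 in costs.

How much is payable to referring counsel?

Fee base is the gross recovery, $1,371,900; costs are reimbursed separately.
The matter settled after a demand letter but before suit was filed, so the 30% rate applies.
$1,371,900 × 30% = $411,570.00
Referral share: 39% of $411,570.00 = $160,512.30; lead counsel retains $411,570.00 − $160,512.30 = $251,057.70.

$160,512.30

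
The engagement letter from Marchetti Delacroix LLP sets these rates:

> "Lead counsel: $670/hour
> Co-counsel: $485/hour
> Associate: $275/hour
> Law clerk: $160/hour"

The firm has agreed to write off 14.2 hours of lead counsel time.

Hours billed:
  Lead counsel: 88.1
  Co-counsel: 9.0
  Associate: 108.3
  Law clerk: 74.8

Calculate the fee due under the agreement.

$95,628.50

Lead counsel: 88.1 × $670 = $59,027.00
Co-counsel: 9.0 × $485 = $4,365.00
Associate: 108.3 × $275 = $29,782.50
Law clerk: 74.8 × $160 = $11,968.00
Subtotal: $105,142.50
Write-off: 14.2 × $670 = $9,514.00
Total: $105,142.50 − $9,514.00 = $95,628.50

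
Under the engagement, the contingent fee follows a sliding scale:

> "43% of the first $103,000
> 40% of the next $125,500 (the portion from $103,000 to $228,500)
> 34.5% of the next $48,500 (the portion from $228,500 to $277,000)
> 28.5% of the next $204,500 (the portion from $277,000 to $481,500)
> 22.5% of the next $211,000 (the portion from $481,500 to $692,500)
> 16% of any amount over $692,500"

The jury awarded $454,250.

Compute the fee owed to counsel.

First $103,000 at 43% = $44,290.00
Next $125,500 at 40% = $50,200.00
Next $48,500 at 34.5% = $16,732.50
Remaining $177,250 at 28.5% = $50,516.25
Fee: $44,290.00 + $50,200.00 + $16,732.50 + $50,516.25 = $161,738.75

$161,738.75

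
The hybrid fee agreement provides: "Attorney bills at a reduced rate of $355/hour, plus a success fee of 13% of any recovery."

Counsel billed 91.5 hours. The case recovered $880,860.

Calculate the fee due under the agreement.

Hourly: 91.5 × $355 = $32,482.50
Success fee: 13% of $880,860 = $114,511.80
Total: $32,482.50 + $114,511.80 = $146,994.30

$146,994.30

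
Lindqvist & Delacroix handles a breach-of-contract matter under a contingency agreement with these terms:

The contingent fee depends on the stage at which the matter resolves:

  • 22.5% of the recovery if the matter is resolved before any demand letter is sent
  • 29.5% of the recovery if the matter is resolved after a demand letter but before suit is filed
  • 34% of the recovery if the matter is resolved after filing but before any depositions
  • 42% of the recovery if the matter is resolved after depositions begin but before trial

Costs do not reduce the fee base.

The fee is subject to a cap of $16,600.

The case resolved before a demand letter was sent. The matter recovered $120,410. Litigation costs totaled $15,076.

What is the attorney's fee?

$16,600.00

Fee base is the gross recovery, $120,410; costs are reimbursed separately.
The matter resolved before a demand letter was sent, so the 22.5% rate applies.
$120,410 × 22.5% = $27,092.25
$27,092.25 exceeds the $16,600 cap, so the fee is capped at $16,600.00.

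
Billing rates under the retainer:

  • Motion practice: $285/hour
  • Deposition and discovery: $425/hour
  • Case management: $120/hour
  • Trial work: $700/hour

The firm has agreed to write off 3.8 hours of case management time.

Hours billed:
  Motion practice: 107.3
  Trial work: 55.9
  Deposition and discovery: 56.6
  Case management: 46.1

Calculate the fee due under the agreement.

Motion practice: 107.3 × $285 = $30,580.50
Deposition and discovery: 56.6 × $425 = $24,055.00
Case management: 46.1 × $120 = $5,532.00
Trial work: 55.9 × $700 = $39,130.00
Subtotal: $99,297.50
Write-off: 3.8 × $120 = $456.00
Total: $99,297.50 − $456.00 = $98,841.50

$98,841.50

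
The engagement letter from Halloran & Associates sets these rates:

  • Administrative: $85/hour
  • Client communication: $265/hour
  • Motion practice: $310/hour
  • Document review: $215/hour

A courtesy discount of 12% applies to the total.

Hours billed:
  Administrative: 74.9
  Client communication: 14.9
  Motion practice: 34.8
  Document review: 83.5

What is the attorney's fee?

Administrative: 74.9 × $85 = $6,366.50
Client communication: 14.9 × $265 = $3,948.50
Motion practice: 34.8 × $310 = $10,788.00
Document review: 83.5 × $215 = $17,952.50
Subtotal: $39,055.50
Less 12% discount: −$4,686.66
Total: $39,055.50 − $4,686.66 = $34,368.84

$34,368.84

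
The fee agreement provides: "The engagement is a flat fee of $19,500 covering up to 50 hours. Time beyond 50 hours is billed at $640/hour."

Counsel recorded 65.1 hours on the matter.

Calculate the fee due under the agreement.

$29,164.00

Flat fee: $19,500.00
Excess hours: 65.1 − 50 = 15.1
Overrun: 15.1 × $640 = $9,664.00
Total: $19,500.00 + $9,664.00 = $29,164.00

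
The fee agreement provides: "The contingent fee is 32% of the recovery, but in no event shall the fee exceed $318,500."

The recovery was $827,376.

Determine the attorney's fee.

32% of $827,376 = $264,760.32
That is under the $318,500 cap.

$264,760.32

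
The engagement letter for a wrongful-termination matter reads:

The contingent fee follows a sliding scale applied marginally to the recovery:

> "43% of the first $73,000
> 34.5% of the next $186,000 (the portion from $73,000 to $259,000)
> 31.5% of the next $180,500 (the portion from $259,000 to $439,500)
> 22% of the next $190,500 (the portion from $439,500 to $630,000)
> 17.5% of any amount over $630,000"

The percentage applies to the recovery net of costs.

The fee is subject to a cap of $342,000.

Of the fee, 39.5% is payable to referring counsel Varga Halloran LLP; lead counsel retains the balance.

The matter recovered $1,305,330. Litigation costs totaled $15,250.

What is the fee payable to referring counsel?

Fee base (net of costs): $1,305,330 − $15,250 = $1,290,080
First $73,000 at 43% = $31,390.00
Next $186,000 at 34.5% = $64,170.00
Next $180,500 at 31.5% = $56,857.50
Next $190,500 at 22% = $41,910.00
Remaining $660,080 at 17.5% = $115,514.00
Fee: $31,390.00 + $64,170.00 + $56,857.50 + $41,910.00 + $115,514.00 = $309,841.50
$309,841.50 is under the $342,000 cap.
Referral share: 39.5% of $309,841.50 = $122,387.39; lead counsel retains $309,841.50 − $122,387.39 = $187,454.11.

$122,387.39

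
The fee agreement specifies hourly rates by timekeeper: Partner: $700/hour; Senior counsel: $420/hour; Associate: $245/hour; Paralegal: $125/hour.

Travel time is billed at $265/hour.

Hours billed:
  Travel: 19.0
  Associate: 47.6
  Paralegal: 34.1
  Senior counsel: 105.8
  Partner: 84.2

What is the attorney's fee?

Partner: 84.2 × $700 = $58,940.00
Senior counsel: 105.8 × $420 = $44,436.00
Associate: 47.6 × $245 = $11,662.00
Paralegal: 34.1 × $125 = $4,262.50
Subtotal: $58,940.00 + $44,436.00 + $11,662.00 + $4,262.50 = $119,300.50
Travel: 19.0 × $265 = $5,035.00
Total: $119,300.50 + $5,035.00 = $124,335.50

$124,335.50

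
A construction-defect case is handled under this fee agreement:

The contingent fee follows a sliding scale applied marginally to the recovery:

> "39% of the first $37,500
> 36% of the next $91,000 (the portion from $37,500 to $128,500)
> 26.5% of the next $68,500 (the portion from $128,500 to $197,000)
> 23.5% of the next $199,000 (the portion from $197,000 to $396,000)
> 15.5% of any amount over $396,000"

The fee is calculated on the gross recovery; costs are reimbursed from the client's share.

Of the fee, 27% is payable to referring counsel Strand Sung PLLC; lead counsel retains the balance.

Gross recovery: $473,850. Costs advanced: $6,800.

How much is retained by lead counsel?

$90,789.55

Fee base is the gross recovery, $473,850; costs are reimbursed separately.
First $37,500 at 39% = $14,625.00
Next $91,000 at 36% = $32,760.00
Next $68,500 at 26.5% = $18,152.50
Next $199,000 at 23.5% = $46,765.00
Remaining $77,850 at 15.5% = $12,066.75
Fee: $14,625.00 + $32,760.00 + $18,152.50 + $46,765.00 + $12,066.75 = $124,369.25
Referral share: 27% of $124,369.25 = $33,579.70; lead counsel retains $124,369.25 − $33,579.70 = $90,789.55.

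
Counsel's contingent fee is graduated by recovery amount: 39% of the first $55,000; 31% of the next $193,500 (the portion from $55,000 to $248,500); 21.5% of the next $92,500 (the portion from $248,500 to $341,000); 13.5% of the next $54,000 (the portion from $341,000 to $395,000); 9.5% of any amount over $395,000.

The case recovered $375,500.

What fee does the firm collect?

$105,980.00

First $55,000 at 39% = $21,450.00
Next $193,500 at 31% = $59,985.00
Next $92,500 at 21.5% = $19,887.50
Remaining $34,500 at 13.5% = $4,657.50
Fee: $21,450.00 + $59,985.00 + $19,887.50 + $4,657.50 = $105,980.00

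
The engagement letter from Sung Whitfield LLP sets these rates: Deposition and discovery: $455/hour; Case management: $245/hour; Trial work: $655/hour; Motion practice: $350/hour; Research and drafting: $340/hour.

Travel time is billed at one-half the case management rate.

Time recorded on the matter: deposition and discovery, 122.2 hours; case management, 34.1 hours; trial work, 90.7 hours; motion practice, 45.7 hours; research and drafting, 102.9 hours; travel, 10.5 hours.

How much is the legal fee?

$175,631.25

Deposition and discovery: 122.2 × $455 = $55,601.00
Case management: 34.1 × $245 = $8,354.50
Trial work: 90.7 × $655 = $59,408.50
Motion practice: 45.7 × $350 = $15,995.00
Research and drafting: 102.9 × $340 = $34,986.00
Subtotal: $55,601.00 + $8,354.50 + $59,408.50 + $15,995.00 + $34,986.00 = $174,345.00
Travel: 10.5 × ($245 ÷ 2) = 10.5 × $122.50 = $1,286.25
Total: $174,345.00 + $1,286.25 = $175,631.25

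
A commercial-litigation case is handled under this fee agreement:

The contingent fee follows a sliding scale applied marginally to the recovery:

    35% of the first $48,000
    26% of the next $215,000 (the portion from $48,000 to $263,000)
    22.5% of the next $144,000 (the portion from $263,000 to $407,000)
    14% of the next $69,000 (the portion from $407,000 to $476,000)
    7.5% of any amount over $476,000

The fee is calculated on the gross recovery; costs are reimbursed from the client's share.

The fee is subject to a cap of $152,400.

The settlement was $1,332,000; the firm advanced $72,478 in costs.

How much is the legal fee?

Fee base is the gross recovery, $1,332,000; costs are reimbursed separately.
First $48,000 at 35% = $16,800.00
Next $215,000 at 26% = $55,900.00
Next $144,000 at 22.5% = $32,400.00
Next $69,000 at 14% = $9,660.00
Remaining $856,000 at 7.5% = $64,200.00
Fee: $16,800.00 + $55,900.00 + $32,400.00 + $9,660.00 + $64,200.00 = $178,960.00
$178,960.00 exceeds the $152,400 cap, so the fee is capped at $152,400.00.

$152,400.00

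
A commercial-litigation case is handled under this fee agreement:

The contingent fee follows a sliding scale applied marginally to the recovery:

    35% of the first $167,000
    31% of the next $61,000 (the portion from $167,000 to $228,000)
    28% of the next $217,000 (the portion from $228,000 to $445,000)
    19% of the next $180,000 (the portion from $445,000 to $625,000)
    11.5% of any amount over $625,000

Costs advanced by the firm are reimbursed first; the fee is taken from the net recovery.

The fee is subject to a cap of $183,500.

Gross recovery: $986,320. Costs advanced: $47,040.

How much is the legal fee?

$183,500.00

Fee base (net of costs): $986,320 − $47,040 = $939,280
First $167,000 at 35% = $58,450.00
Next $61,000 at 31% = $18,910.00
Next $217,000 at 28% = $60,760.00
Next $180,000 at 19% = $34,200.00
Remaining $314,280 at 11.5% = $36,142.20
Fee: $58,450.00 + $18,910.00 + $60,760.00 + $34,200.00 + $36,142.20 = $208,462.20
$208,462.20 exceeds the $183,500 cap, so the fee is capped at $183,500.00.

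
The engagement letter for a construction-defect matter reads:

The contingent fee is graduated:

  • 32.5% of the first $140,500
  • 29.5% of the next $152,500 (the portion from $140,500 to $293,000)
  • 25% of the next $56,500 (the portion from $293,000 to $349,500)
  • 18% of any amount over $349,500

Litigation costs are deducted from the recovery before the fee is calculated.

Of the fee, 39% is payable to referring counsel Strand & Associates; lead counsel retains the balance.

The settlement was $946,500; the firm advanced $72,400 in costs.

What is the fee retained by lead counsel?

$121,513.83

Fee base (net of costs): $946,500 − $72,400 = $874,100
First $140,500 at 32.5% = $45,662.50
Next $152,500 at 29.5% = $44,987.50
Next $56,500 at 25% = $14,125.00
Remaining $524,600 at 18% = $94,428.00
Fee: $45,662.50 + $44,987.50 + $14,125.00 + $94,428.00 = $199,203.00
Referral share: 39% of $199,203.00 = $77,689.17; lead counsel retains $199,203.00 − $77,689.17 = $121,513.83.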